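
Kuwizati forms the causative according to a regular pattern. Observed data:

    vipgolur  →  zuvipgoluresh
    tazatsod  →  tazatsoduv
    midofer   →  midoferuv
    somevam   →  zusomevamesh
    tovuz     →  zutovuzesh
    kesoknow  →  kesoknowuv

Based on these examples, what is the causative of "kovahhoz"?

kovahhozuv

vipgolur and midofer both end in -r yet inflect differently (zuvipgoluresh, midoferuv), so the final letter is not what conditions the rule; the last vowel is.
"kovahhoz" has last vowel 'o'. The stems whose last vowel is 'o' (kesoknow → kesoknowuv, tazatsod → tazatsoduv) add -uv.
So kovahhoz → kovahhozuv.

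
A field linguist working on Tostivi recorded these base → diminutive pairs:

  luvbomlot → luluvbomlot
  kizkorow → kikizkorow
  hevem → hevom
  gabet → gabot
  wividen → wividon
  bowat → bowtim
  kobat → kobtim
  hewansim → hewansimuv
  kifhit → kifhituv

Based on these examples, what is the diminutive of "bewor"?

bebewor

"bewor" has last vowel 'o'. The stems whose last vowel is 'o' (luvbomlot → luluvbomlot, kizkorow → kikizkorow) repeat the first consonant+vowel as a prefix.
The other patterns: stems whose last vowel is 'e' change the last vowel to 'o'; stems whose last vowel is 'a' delete the last vowel and add -im; stems whose last vowel is 'i' add -uv.
So bewor → bebewor.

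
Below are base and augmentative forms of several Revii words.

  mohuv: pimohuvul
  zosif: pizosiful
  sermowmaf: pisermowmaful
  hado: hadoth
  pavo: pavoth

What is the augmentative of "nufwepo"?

nufwepoth

hado and zosif both have 2 vowels yet inflect differently (hadoth, pizosiful), so the number of vowels is not what conditions the rule; whether the stem ends in a vowel or a consonant is.
"nufwepo" ends in a vowel. The stems ending in a vowel (hado → hadoth, pavo → pavoth) drop the final letter and add -oth.
So nufwepo → nufwepoth.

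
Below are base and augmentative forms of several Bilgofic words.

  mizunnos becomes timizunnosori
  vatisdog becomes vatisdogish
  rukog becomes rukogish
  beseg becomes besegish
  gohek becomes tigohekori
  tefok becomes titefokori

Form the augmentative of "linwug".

rukog and tefok both have last vowel 'o' yet inflect differently (rukogish, titefokori), so the last vowel is not what conditions the rule; the final letter is.
"linwug" ends in -g. The stems ending in -g (rukog → rukogish, beseg → besegish, vatisdog → vatisdogish) add -ish.
The other pattern: stems ending in -k or -s add ti- … -ori around the stem.
So linwug → linwugish.

linwugish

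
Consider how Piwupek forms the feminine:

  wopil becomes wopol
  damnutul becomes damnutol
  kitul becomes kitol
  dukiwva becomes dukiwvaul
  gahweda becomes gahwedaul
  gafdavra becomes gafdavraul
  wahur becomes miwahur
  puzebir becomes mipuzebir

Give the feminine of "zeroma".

zeromaul

"zeroma" ends in -a. The stems ending in -a (dukiwva → dukiwvaul, gahweda → gahwedaul, gafdavra → gafdavraul) add -ul.
So zeroma → zeromaul.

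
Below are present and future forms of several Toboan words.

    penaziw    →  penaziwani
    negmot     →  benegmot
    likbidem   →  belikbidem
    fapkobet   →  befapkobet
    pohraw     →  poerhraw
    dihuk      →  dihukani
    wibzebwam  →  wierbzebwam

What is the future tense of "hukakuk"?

hukakukani

penaziw and pohraw both end in -w yet inflect differently (penaziwani, poerhraw), so the final letter is not what conditions the rule; the last vowel is.
"hukakuk" has last vowel 'u'. The one such stem in the data (dihuk → dihukani) adds -ani, so the same rule applies.
The other patterns: stems whose last vowel is 'a' insert -er- after the first vowel; stems whose last vowel is 'e' or 'o' add the prefix be-.
So hukakuk → hukakukani.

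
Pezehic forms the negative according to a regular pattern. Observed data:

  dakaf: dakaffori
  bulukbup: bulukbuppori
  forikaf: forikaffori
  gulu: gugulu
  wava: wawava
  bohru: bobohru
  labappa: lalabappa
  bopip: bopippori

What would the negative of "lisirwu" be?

lilisirwu

bulukbup and bohru both have last vowel 'u' yet inflect differently (bulukbuppori, bobohru), so the last vowel is not what conditions the rule; whether the stem ends in a vowel or a consonant is.
"lisirwu" ends in a vowel. The stems ending in a vowel (bohru → bobohru, labappa → lalabappa, wava → wawava) repeat the first consonant+vowel as a prefix.
So lisirwu → lilisirwu.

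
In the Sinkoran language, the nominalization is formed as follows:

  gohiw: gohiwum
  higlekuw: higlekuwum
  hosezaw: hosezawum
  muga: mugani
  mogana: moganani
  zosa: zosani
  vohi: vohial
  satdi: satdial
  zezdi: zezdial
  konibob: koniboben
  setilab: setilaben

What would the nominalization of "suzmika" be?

hosezaw and muga both have last vowel 'a' yet inflect differently (hosezawum, mugani), so the last vowel is not what conditions the rule; the final letter is.
"suzmika" ends in -a. The stems ending in -a (muga → mugani, mogana → moganani, zosa → zosani) drop the final letter and add -ani.
So suzmika → suzmikani.

suzmikani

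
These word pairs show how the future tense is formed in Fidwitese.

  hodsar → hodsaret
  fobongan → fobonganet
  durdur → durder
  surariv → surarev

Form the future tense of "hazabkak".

hodsar and durdur both end in -r yet inflect differently (hodsaret, durder), so the final letter is not what conditions the rule; the last vowel is.
"hazabkak" has last vowel 'a'. The stems whose last vowel is 'a' (hodsar → hodsaret, fobongan → fobonganet) add -et.
The other pattern: stems whose last vowel is 'i' or 'u' change the last vowel to 'e'.
So hazabkak → hazabkaket.

hazabkaket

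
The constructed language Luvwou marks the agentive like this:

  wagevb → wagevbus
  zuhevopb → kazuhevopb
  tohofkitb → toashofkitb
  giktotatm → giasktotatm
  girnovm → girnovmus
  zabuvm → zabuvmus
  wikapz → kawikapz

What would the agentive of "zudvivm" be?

zudvivmus

tohofkitb and zuhevopb both end in -b yet inflect differently (toashofkitb, kazuhevopb), so the final letter is not what conditions the rule; the second-to-last letter is.
"zudvivm" has second-to-last letter 'v'. The stems whose second-to-last letter is 'v' (zabuvm → zabuvmus, girnovm → girnovmus, wagevb → wagevbus) add -us.
The other patterns: stems whose second-to-last letter is 't' insert -as- after the first vowel; stems whose second-to-last letter is 'p' add the prefix ka-.
So zudvivm → zudvivmus.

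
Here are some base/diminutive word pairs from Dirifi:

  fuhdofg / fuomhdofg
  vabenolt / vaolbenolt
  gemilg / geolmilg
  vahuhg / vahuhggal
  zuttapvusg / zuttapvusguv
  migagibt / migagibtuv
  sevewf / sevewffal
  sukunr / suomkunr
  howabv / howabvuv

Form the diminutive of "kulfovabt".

kulfovabtuv

"kulfovabt" has second-to-last letter 'b'. The stems whose second-to-last letter is 'b' (migagibt → migagibtuv, howabv → howabvuv) add -uv.
The other patterns: stems whose second-to-last letter is 'l' insert -ol- after the first vowel; stems whose second-to-last letter is 'f' or 'n' insert -om- after the first vowel; stems whose second-to-last letter is 'h' or 'w' double the final consonant and add -al.
So kulfovabt → kulfovabtuv.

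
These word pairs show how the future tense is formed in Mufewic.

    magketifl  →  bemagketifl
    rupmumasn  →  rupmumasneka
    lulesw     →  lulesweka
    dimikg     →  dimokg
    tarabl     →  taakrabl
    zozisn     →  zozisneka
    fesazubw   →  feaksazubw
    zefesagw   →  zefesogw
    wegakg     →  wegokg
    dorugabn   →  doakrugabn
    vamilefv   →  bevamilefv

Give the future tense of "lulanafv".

belulanafv

fesazubw and lulesw both end in -w yet inflect differently (feaksazubw, lulesweka), so the final letter is not what conditions the rule; the second-to-last letter is.
"lulanafv" has second-to-last letter 'f'. The stems whose second-to-last letter is 'f' (magketifl → bemagketifl, vamilefv → bevamilefv) add the prefix be-.
The other patterns: stems whose second-to-last letter is 'b' insert -ak- after the first vowel; stems whose second-to-last letter is 's' add -eka; stems whose second-to-last letter is 'g' or 'k' change the last vowel to 'o'.
So lulanafv → belulanafv.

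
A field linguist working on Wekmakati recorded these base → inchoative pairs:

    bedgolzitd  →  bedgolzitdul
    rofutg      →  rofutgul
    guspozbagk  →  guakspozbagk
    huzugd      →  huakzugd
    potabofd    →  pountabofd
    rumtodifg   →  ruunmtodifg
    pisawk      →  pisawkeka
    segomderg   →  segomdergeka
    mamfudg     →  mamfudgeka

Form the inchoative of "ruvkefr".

bedgolzitd and huzugd both end in -d yet inflect differently (bedgolzitdul, huakzugd), so the final letter is not what conditions the rule; the second-to-last letter is.
"ruvkefr" has second-to-last letter 'f'. The stems whose second-to-last letter is 'f' (potabofd → pountabofd, rumtodifg → ruunmtodifg) insert -un- after the first vowel.
So ruvkefr → ruunvkefr.

ruunvkefr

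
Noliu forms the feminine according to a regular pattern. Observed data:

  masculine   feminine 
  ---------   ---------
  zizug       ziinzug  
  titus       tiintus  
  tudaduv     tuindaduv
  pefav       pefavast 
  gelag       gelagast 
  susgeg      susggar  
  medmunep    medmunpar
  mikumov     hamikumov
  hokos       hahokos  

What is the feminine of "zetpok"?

hazetpok

"zetpok" has last vowel 'o'. The stems whose last vowel is 'o' (mikumov → hamikumov, hokos → hahokos) add the prefix ha-.
So zetpok → hazetpok.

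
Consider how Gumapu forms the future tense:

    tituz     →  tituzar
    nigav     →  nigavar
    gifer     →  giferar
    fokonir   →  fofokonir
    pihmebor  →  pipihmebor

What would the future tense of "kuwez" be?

gifer and fokonir both end in -r yet inflect differently (giferar, fofokonir), so the final letter is not what conditions the rule; the number of vowels is.
"kuwez" has 2 vowels. The stems with 2 vowels (tituz → tituzar, nigav → nigavar, gifer → giferar) add -ar.
The other pattern: stems with 3 vowels repeat the first consonant+vowel as a prefix.
So kuwez → kuwezar.

kuwezar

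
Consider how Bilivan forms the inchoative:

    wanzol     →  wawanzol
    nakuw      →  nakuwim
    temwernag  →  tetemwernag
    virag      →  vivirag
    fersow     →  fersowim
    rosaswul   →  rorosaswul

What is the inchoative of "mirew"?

"mirew" ends in -w. The stems ending in -w (nakuw → nakuwim, fersow → fersowim) add -im.
The other pattern: stems ending in -g or -l repeat the first consonant+vowel as a prefix.
So mirew → mirewim.

mirewim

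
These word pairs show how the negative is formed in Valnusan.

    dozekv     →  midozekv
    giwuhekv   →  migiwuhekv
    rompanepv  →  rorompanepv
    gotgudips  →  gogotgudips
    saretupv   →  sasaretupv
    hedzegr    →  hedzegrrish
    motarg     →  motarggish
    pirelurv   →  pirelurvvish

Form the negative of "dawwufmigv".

dawwufmigvvish

dozekv and rompanepv both end in -v yet inflect differently (midozekv, rorompanepv), so the final letter is not what conditions the rule; the second-to-last letter is.
"dawwufmigv" has second-to-last letter 'g'. The one such stem in the data (hedzegr → hedzegrrish) doubles the final consonant and adds -ish (as do motarg, pirelurv), so the same rule applies.
The other patterns: stems whose second-to-last letter is 'k' add the prefix mi-; stems whose second-to-last letter is 'p' repeat the first consonant+vowel as a prefix.
So dawwufmigv → dawwufmigvvish.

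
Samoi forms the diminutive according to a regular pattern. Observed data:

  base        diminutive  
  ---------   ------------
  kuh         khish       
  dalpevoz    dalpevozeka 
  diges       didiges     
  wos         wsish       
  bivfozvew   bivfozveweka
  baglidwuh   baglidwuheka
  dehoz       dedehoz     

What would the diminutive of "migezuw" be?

wos and diges both end in -s yet inflect differently (wsish, didiges), so the final letter is not what conditions the rule; the number of vowels is.
"migezuw" has 3 vowels. The stems with 3 vowels (baglidwuh → baglidwuheka, bivfozvew → bivfozveweka, dalpevoz → dalpevozeka) add -eka.
The other patterns: stems with 1 vowel delete the last vowel and add -ish; stems with 2 vowels repeat the first consonant+vowel as a prefix.
So migezuw → migezuweka.

migezuweka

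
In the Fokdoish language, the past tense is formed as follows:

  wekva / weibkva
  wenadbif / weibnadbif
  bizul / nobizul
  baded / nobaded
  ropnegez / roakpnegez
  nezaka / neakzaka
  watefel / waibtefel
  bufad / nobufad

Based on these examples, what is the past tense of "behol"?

bizul and watefel both end in -l yet inflect differently (nobizul, waibtefel), so the final letter is not what conditions the rule; the first letter is.
"behol" begins with b-. The stems beginning with b- (bizul → nobizul, baded → nobaded, bufad → nobufad) add the prefix no-.
The other patterns: stems beginning with w- insert -ib- after the first vowel; stems beginning with n- or r- insert -ak- after the first vowel.
So behol → nobehol.

nobehol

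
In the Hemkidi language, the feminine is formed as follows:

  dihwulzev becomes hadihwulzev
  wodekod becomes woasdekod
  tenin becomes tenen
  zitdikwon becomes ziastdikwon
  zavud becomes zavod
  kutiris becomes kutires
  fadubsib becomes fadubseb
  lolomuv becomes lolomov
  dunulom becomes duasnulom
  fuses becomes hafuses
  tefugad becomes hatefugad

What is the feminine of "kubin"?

kuben

"kubin" has last vowel 'i'. The stems whose last vowel is 'i' (fadubsib → fadubseb, tenin → tenen, kutiris → kutires) change the last vowel to 'e'.
The other patterns: stems whose last vowel is 'u' change the last vowel to 'o'; stems whose last vowel is 'a' or 'e' add the prefix ha-; stems whose last vowel is 'o' insert -as- after the first vowel.
So kubin → kuben.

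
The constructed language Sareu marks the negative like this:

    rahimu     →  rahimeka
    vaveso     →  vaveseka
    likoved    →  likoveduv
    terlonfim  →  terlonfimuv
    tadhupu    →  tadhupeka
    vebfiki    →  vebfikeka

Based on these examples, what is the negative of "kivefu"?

terlonfim and vebfiki both have last vowel 'i' yet inflect differently (terlonfimuv, vebfikeka), so the last vowel is not what conditions the rule; whether the stem ends in a vowel or a consonant is.
"kivefu" ends in a vowel. The stems ending in a vowel (vebfiki → vebfikeka, tadhupu → tadhupeka, rahimu → rahimeka) drop the final letter and add -eka.
The other pattern: stems ending in a consonant add -uv.
So kivefu → kivefeka.

kivefeka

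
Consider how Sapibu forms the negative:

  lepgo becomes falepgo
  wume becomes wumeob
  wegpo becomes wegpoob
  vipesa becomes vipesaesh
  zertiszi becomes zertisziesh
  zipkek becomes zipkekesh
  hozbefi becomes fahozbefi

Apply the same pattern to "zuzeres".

wegpo and lepgo both end in -o yet inflect differently (wegpoob, falepgo), so the final letter is not what conditions the rule; the first letter is.
"zuzeres" begins with z-. The stems beginning with z- (zipkek → zipkekesh, zertiszi → zertisziesh) add -esh.
So zuzeres → zuzeresesh.

zuzeresesh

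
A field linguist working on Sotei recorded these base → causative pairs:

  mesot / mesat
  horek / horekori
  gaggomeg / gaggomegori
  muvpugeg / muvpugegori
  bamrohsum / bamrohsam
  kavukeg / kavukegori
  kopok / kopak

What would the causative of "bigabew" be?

bigabewori

horek and kopok both end in -k yet inflect differently (horekori, kopak), so the final letter is not what conditions the rule; the last vowel is.
"bigabew" has last vowel 'e'. The stems whose last vowel is 'e' (horek → horekori, gaggomeg → gaggomegori, kavukeg → kavukegori) add -ori.
The other pattern: stems whose last vowel is 'o' or 'u' change the last vowel to 'a'.
So bigabew → bigabewori.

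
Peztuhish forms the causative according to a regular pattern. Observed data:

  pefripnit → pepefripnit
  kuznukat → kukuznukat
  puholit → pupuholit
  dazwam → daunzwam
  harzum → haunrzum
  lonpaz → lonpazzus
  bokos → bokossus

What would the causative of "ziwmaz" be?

"ziwmaz" ends in -z. The one such stem in the data (lonpaz → lonpazzus) doubles the final consonant and adds -us (as does bokos), so the same rule applies.
So ziwmaz → ziwmazzus.

ziwmazzus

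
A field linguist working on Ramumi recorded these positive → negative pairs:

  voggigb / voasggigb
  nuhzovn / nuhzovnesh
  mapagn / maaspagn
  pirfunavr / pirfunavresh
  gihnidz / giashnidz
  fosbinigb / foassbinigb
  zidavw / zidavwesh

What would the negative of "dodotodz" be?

doasdotodz

nuhzovn and mapagn both end in -n yet inflect differently (nuhzovnesh, maaspagn), so the final letter is not what conditions the rule; the second-to-last letter is.
"dodotodz" has second-to-last letter 'd'. The one such stem in the data (gihnidz → giashnidz) inserts -as- after the first vowel (as do fosbinigb, voggigb), so the same rule applies.
So dodotodz → doasdotodz.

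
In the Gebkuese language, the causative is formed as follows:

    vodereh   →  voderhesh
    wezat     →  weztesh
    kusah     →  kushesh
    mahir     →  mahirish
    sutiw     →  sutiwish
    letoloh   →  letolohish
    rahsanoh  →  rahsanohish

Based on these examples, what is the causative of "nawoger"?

nawogresh

vodereh and letoloh both end in -h yet inflect differently (voderhesh, letolohish), so the final letter is not what conditions the rule; the last vowel is.
"nawoger" has last vowel 'e'. The one such stem in the data (vodereh → voderhesh) deletes the last vowel and adds -esh (as do wezat, kusah), so the same rule applies.
The other pattern: stems whose last vowel is 'i' or 'o' add -ish.
So nawoger → nawogresh.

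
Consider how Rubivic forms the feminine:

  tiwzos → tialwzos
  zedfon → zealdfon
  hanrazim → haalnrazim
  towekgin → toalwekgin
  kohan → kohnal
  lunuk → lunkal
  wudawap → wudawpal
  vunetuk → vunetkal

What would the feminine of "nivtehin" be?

zedfon and kohan both end in -n yet inflect differently (zealdfon, kohnal), so the final letter is not what conditions the rule; the last vowel is.
"nivtehin" has last vowel 'i'. The stems whose last vowel is 'i' (hanrazim → haalnrazim, towekgin → toalwekgin) insert -al- after the first vowel.
So nivtehin → nialvtehin.

nialvtehin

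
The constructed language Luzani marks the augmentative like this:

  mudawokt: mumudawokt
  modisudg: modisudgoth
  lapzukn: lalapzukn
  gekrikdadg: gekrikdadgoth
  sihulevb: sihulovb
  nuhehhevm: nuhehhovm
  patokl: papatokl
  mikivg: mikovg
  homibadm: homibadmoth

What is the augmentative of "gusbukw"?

gugusbukw

mikivg and modisudg both end in -g yet inflect differently (mikovg, modisudgoth), so the final letter is not what conditions the rule; the second-to-last letter is.
"gusbukw" has second-to-last letter 'k'. The stems whose second-to-last letter is 'k' (patokl → papatokl, mudawokt → mumudawokt, lapzukn → lalapzukn) repeat the first consonant+vowel as a prefix.
The other patterns: stems whose second-to-last letter is 'v' change the last vowel to 'o'; stems whose second-to-last letter is 'd' add -oth.
So gusbukw → gugusbukw.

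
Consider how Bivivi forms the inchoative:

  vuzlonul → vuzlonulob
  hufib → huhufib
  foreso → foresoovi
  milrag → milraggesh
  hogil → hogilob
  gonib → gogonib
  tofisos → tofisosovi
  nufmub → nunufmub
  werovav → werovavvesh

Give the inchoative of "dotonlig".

hogil and gonib both have last vowel 'i' yet inflect differently (hogilob, gogonib), so the last vowel is not what conditions the rule; the final letter is.
"dotonlig" ends in -g. The one such stem in the data (milrag → milraggesh) doubles the final consonant and adds -esh (as does werovav), so the same rule applies.
So dotonlig → dotonliggesh.

dotonliggesh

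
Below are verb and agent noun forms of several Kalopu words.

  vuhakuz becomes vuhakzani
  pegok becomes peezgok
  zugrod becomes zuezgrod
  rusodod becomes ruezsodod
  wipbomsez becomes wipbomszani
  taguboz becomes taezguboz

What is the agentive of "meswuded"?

"meswuded" has last vowel 'e'. The one such stem in the data (wipbomsez → wipbomszani) deletes the last vowel and adds -ani (as does vuhakuz), so the same rule applies.
So meswuded → meswuddani.

meswuddani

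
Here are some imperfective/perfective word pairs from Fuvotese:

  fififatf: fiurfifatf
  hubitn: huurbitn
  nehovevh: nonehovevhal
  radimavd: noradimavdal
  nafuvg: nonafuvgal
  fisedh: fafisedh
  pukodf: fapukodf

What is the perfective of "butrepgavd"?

nehovevh and fisedh both end in -h yet inflect differently (nonehovevhal, fafisedh), so the final letter is not what conditions the rule; the second-to-last letter is.
"butrepgavd" has second-to-last letter 'v'. The stems whose second-to-last letter is 'v' (nehovevh → nonehovevhal, radimavd → noradimavdal, nafuvg → nonafuvgal) add no- … -al around the stem.
So butrepgavd → nobutrepgavdal.

nobutrepgavdal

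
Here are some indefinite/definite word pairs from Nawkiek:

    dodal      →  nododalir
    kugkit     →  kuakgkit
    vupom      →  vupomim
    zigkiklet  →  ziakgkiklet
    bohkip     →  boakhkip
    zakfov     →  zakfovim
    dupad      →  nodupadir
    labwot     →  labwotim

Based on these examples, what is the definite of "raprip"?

raakprip

labwot and zigkiklet both end in -t yet inflect differently (labwotim, ziakgkiklet), so the final letter is not what conditions the rule; the last vowel is.
"raprip" has last vowel 'i'. The stems whose last vowel is 'i' (bohkip → boakhkip, kugkit → kuakgkit) insert -ak- after the first vowel.
The other patterns: stems whose last vowel is 'o' add -im; stems whose last vowel is 'a' add no- … -ir around the stem.
So raprip → raakprip.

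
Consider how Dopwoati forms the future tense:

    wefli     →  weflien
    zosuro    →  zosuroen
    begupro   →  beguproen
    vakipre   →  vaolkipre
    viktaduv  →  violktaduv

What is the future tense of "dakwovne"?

daolkwovne

viktaduv and begupro both have 3 vowels yet inflect differently (violktaduv, beguproen), so the number of vowels is not what conditions the rule; the final letter is.
"dakwovne" ends in -e. The one such stem in the data (vakipre → vaolkipre) inserts -ol- after the first vowel (as does viktaduv), so the same rule applies.
So dakwovne → daolkwovne.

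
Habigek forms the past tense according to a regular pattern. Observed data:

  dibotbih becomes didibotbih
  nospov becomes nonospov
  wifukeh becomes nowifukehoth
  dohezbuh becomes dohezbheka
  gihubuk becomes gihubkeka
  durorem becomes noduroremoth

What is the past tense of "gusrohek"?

dohezbuh and wifukeh both end in -h yet inflect differently (dohezbheka, nowifukehoth), so the final letter is not what conditions the rule; the last vowel is.
"gusrohek" has last vowel 'e'. The stems whose last vowel is 'e' (durorem → noduroremoth, wifukeh → nowifukehoth) add no- … -oth around the stem.
So gusrohek → nogusrohekoth.

nogusrohekoth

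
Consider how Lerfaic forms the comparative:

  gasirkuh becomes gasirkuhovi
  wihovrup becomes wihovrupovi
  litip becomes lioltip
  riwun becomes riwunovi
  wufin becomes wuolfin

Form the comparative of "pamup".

pamupovi

riwun and wufin both end in -n yet inflect differently (riwunovi, wuolfin), so the final letter is not what conditions the rule; the last vowel is.
"pamup" has last vowel 'u'. The stems whose last vowel is 'u' (wihovrup → wihovrupovi, gasirkuh → gasirkuhovi, riwun → riwunovi) add -ovi.
The other pattern: stems whose last vowel is 'i' insert -ol- after the first vowel.
So pamup → pamupovi.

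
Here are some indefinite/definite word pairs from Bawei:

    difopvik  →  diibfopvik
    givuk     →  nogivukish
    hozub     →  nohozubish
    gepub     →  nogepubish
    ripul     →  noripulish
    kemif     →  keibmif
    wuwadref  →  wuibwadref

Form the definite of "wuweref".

wuibweref

"wuweref" has last vowel 'e'. The one such stem in the data (wuwadref → wuibwadref) inserts -ib- after the first vowel (as do difopvik, kemif), so the same rule applies.
So wuweref → wuibweref.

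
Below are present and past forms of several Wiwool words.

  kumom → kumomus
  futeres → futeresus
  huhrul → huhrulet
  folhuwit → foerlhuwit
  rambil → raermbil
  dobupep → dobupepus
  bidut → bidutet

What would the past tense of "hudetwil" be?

huerdetwil

rambil and huhrul both end in -l yet inflect differently (raermbil, huhrulet), so the final letter is not what conditions the rule; the last vowel is.
"hudetwil" has last vowel 'i'. The stems whose last vowel is 'i' (folhuwit → foerlhuwit, rambil → raermbil) insert -er- after the first vowel.
The other patterns: stems whose last vowel is 'u' add -et; stems whose last vowel is 'e' or 'o' add -us.
So hudetwil → huerdetwil.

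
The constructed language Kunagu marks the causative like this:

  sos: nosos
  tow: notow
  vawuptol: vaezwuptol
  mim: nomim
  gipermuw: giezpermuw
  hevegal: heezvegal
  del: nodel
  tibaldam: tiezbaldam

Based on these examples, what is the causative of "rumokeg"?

ruezmokeg

gipermuw and tow both end in -w yet inflect differently (giezpermuw, notow), so the final letter is not what conditions the rule; the number of vowels is.
"rumokeg" has 3 vowels. The stems with 3 vowels (hevegal → heezvegal, vawuptol → vaezwuptol, gipermuw → giezpermuw) insert -ez- after the first vowel.
So rumokeg → ruezmokeg.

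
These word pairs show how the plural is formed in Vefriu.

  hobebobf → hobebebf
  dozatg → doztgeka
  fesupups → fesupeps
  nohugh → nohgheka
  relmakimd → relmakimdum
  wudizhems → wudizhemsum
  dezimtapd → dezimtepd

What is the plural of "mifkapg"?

mifkepg

dezimtapd and relmakimd both end in -d yet inflect differently (dezimtepd, relmakimdum), so the final letter is not what conditions the rule; the second-to-last letter is.
"mifkapg" has second-to-last letter 'p'. The stems whose second-to-last letter is 'p' (fesupups → fesupeps, dezimtapd → dezimtepd) change the last vowel to 'e'.
So mifkapg → mifkepg.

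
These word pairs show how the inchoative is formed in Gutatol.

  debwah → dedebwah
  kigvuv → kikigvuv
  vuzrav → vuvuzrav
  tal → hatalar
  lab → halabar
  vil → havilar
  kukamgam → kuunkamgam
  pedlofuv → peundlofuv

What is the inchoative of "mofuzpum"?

mounfuzpum

vuzrav and pedlofuv both end in -v yet inflect differently (vuvuzrav, peundlofuv), so the final letter is not what conditions the rule; the number of vowels is.
"mofuzpum" has 3 vowels. The stems with 3 vowels (pedlofuv → peundlofuv, kukamgam → kuunkamgam) insert -un- after the first vowel.
The other patterns: stems with 1 vowel add ha- … -ar around the stem; stems with 2 vowels repeat the first consonant+vowel as a prefix.
So mofuzpum → mounfuzpum.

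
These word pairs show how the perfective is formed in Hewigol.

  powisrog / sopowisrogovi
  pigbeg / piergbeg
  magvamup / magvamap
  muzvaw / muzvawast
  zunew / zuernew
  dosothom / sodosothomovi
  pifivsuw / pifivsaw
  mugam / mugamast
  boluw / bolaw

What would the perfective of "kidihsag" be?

kidihsagast

powisrog and pigbeg both end in -g yet inflect differently (sopowisrogovi, piergbeg), so the final letter is not what conditions the rule; the last vowel is.
"kidihsag" has last vowel 'a'. The stems whose last vowel is 'a' (muzvaw → muzvawast, mugam → mugamast) add -ast.
So kidihsag → kidihsagast.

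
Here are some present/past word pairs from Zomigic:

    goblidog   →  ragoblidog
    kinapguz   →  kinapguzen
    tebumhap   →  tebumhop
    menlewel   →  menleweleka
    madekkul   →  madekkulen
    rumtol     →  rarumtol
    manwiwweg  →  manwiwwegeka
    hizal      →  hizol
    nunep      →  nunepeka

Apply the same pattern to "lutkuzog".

ralutkuzog

madekkul and rumtol both end in -l yet inflect differently (madekkulen, rarumtol), so the final letter is not what conditions the rule; the last vowel is.
"lutkuzog" has last vowel 'o'. The stems whose last vowel is 'o' (rumtol → rarumtol, goblidog → ragoblidog) add the prefix ra-.
The other patterns: stems whose last vowel is 'u' add -en; stems whose last vowel is 'a' change the last vowel to 'o'; stems whose last vowel is 'e' add -eka.
So lutkuzog → ralutkuzog.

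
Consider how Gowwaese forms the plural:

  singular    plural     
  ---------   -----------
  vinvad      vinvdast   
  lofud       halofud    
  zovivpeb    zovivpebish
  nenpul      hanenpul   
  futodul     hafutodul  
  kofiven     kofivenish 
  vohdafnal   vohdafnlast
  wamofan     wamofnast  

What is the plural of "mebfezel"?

lofud and vinvad both end in -d yet inflect differently (halofud, vinvdast), so the final letter is not what conditions the rule; the last vowel is.
"mebfezel" has last vowel 'e'. The stems whose last vowel is 'e' (kofiven → kofivenish, zovivpeb → zovivpebish) add -ish.
So mebfezel → mebfezelish.

mebfezelish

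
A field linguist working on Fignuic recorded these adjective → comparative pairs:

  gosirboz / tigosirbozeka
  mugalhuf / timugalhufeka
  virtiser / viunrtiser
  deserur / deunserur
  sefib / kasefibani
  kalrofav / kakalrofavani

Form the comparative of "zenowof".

tizenowofeka

mugalhuf and deserur both have last vowel 'u' yet inflect differently (timugalhufeka, deunserur), so the last vowel is not what conditions the rule; the final letter is.
"zenowof" ends in -f. The one such stem in the data (mugalhuf → timugalhufeka) adds ti- … -eka around the stem, so the same rule applies.
The other patterns: stems ending in -r insert -un- after the first vowel; stems ending in -b or -v add ka- … -ani around the stem.
So zenowof → tizenowofeka.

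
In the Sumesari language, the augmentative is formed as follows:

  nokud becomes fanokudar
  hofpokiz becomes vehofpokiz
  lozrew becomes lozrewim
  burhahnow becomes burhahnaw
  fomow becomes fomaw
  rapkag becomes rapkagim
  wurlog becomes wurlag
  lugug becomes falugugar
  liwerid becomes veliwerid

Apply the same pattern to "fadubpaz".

"fadubpaz" has last vowel 'a'. The one such stem in the data (rapkag → rapkagim) adds -im, so the same rule applies.
The other patterns: stems whose last vowel is 'u' add fa- … -ar around the stem; stems whose last vowel is 'o' change the last vowel to 'a'; stems whose last vowel is 'i' add the prefix ve-.
So fadubpaz → fadubpazim.

fadubpazim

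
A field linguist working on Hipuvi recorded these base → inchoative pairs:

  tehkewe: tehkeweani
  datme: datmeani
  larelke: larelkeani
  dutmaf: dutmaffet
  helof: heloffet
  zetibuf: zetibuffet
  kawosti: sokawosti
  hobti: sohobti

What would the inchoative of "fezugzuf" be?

datme and dutmaf both begin with d- yet inflect differently (datmeani, dutmaffet), so the first letter is not what conditions the rule; the final letter is.
"fezugzuf" ends in -f. The stems ending in -f (dutmaf → dutmaffet, helof → heloffet, zetibuf → zetibuffet) double the final consonant and add -et.
The other patterns: stems ending in -e add -ani; stems ending in -i add the prefix so-.
So fezugzuf → fezugzuffet.

fezugzuffet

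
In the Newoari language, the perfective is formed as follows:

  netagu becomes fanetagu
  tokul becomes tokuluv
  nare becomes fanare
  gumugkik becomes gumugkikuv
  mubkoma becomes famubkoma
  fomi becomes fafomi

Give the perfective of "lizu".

falizu

gumugkik and fomi both have last vowel 'i' yet inflect differently (gumugkikuv, fafomi), so the last vowel is not what conditions the rule; whether the stem ends in a vowel or a consonant is.
"lizu" ends in a vowel. The stems ending in a vowel (mubkoma → famubkoma, fomi → fafomi, netagu → fanetagu) add the prefix fa-.
The other pattern: stems ending in a consonant add -uv.
So lizu → falizu.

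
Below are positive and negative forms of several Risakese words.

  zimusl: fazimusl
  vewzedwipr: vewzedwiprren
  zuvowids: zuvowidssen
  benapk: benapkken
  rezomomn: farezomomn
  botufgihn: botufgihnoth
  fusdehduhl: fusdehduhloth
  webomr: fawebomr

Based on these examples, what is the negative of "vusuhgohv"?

vewzedwipr and webomr both end in -r yet inflect differently (vewzedwiprren, fawebomr), so the final letter is not what conditions the rule; the second-to-last letter is.
"vusuhgohv" has second-to-last letter 'h'. The stems whose second-to-last letter is 'h' (fusdehduhl → fusdehduhloth, botufgihn → botufgihnoth) add -oth.
The other patterns: stems whose second-to-last letter is 'd' or 'p' double the final consonant and add -en; stems whose second-to-last letter is 'm' or 's' add the prefix fa-.
So vusuhgohv → vusuhgohvoth.

vusuhgohvoth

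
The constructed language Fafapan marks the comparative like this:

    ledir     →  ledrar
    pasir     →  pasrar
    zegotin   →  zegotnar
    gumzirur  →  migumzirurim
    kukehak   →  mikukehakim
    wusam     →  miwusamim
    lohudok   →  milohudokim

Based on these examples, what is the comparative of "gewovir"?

gewovrar

ledir and gumzirur both end in -r yet inflect differently (ledrar, migumzirurim), so the final letter is not what conditions the rule; the last vowel is.
"gewovir" has last vowel 'i'. The stems whose last vowel is 'i' (ledir → ledrar, pasir → pasrar, zegotin → zegotnar) delete the last vowel and add -ar.
The other pattern: stems whose last vowel is 'a', 'o' or 'u' add mi- … -im around the stem.
So gewovir → gewovrar.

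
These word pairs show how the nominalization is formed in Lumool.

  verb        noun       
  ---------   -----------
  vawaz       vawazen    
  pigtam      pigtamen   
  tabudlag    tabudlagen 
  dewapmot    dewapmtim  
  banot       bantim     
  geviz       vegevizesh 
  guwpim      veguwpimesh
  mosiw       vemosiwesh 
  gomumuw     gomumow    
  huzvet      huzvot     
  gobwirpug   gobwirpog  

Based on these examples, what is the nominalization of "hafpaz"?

vawaz and geviz both end in -z yet inflect differently (vawazen, vegevizesh), so the final letter is not what conditions the rule; the last vowel is.
"hafpaz" has last vowel 'a'. The stems whose last vowel is 'a' (vawaz → vawazen, pigtam → pigtamen, tabudlag → tabudlagen) add -en.
The other patterns: stems whose last vowel is 'o' delete the last vowel and add -im; stems whose last vowel is 'i' add ve- … -esh around the stem; stems whose last vowel is 'e' or 'u' change the last vowel to 'o'.
So hafpaz → hafpazen.

hafpazen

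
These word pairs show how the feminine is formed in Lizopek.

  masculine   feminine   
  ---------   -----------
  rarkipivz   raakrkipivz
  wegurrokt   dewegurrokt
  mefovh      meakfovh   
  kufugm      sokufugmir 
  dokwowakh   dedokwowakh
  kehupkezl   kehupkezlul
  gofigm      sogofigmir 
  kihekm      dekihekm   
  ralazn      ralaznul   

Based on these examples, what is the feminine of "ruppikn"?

deruppikn

dokwowakh and mefovh both end in -h yet inflect differently (dedokwowakh, meakfovh), so the final letter is not what conditions the rule; the second-to-last letter is.
"ruppikn" has second-to-last letter 'k'. The stems whose second-to-last letter is 'k' (kihekm → dekihekm, wegurrokt → dewegurrokt, dokwowakh → dedokwowakh) add the prefix de-.
So ruppikn → deruppikn.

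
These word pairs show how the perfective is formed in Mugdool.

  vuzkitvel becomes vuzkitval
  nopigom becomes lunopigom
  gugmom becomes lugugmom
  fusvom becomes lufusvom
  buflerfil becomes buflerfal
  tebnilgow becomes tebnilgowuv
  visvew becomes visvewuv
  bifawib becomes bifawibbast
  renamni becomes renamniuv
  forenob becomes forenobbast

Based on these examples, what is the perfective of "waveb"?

buflerfil and bifawib both have last vowel 'i' yet inflect differently (buflerfal, bifawibbast), so the last vowel is not what conditions the rule; the final letter is.
"waveb" ends in -b. The stems ending in -b (bifawib → bifawibbast, forenob → forenobbast) double the final consonant and add -ast.
The other patterns: stems ending in -l change the last vowel to 'a'; stems ending in -m add the prefix lu-; stems ending in -i or -w add -uv.
So waveb → wavebbast.

wavebbast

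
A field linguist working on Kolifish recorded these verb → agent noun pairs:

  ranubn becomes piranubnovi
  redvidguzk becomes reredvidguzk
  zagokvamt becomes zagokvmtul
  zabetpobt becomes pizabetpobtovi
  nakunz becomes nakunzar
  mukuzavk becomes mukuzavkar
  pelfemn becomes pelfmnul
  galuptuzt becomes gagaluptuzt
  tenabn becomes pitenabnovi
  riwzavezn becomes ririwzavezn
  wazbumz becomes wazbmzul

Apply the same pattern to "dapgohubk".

zabetpobt and zagokvamt both end in -t yet inflect differently (pizabetpobtovi, zagokvmtul), so the final letter is not what conditions the rule; the second-to-last letter is.
"dapgohubk" has second-to-last letter 'b'. The stems whose second-to-last letter is 'b' (ranubn → piranubnovi, tenabn → pitenabnovi, zabetpobt → pizabetpobtovi) add pi- … -ovi around the stem.
The other patterns: stems whose second-to-last letter is 'm' delete the last vowel and add -ul; stems whose second-to-last letter is 'z' repeat the first consonant+vowel as a prefix; stems whose second-to-last letter is 'n' or 'v' add -ar.
So dapgohubk → pidapgohubkovi.

pidapgohubkovi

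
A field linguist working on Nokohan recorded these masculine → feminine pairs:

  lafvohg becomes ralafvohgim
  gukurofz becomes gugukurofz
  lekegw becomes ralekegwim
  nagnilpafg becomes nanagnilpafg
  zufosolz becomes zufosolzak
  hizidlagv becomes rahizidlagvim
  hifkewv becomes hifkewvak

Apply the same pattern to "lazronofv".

"lazronofv" has second-to-last letter 'f'. The stems whose second-to-last letter is 'f' (gukurofz → gugukurofz, nagnilpafg → nanagnilpafg) repeat the first consonant+vowel as a prefix.
The other patterns: stems whose second-to-last letter is 'g' or 'h' add ra- … -im around the stem; stems whose second-to-last letter is 'l' or 'w' add -ak.
So lazronofv → lalazronofv.

lalazronofv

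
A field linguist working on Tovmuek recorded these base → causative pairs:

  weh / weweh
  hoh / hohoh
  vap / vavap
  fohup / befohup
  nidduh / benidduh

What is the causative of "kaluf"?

bekaluf

vap and fohup both end in -p yet inflect differently (vavap, befohup), so the final letter is not what conditions the rule; the number of vowels is.
"kaluf" has 2 vowels. The stems with 2 vowels (fohup → befohup, nidduh → benidduh) add the prefix be-.
So kaluf → bekaluf.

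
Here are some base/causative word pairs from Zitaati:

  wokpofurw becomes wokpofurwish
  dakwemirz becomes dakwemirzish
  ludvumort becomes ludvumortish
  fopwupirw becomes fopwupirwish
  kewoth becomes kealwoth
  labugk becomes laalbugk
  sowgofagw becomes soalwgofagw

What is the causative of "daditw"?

"daditw" has second-to-last letter 't'. The one such stem in the data (kewoth → kealwoth) inserts -al- after the first vowel (as do labugk, sowgofagw), so the same rule applies.
The other pattern: stems whose second-to-last letter is 'r' add -ish.
So daditw → daalditw.

daalditw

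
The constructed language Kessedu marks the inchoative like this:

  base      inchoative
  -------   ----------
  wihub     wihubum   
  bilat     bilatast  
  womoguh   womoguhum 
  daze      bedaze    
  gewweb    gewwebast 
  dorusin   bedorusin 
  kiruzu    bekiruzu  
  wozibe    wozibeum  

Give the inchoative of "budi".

"budi" begins with b-. The one such stem in the data (bilat → bilatast) adds -ast, so the same rule applies.
The other patterns: stems beginning with w- add -um; stems beginning with d- or k- add the prefix be-.
So budi → budiast.

budiast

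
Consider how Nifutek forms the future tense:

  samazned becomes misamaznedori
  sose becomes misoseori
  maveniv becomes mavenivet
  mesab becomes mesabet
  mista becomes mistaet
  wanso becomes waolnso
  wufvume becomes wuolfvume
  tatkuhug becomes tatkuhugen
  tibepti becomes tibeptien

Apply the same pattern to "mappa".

sose and wufvume both end in -e yet inflect differently (misoseori, wuolfvume), so the final letter is not what conditions the rule; the first letter is.
"mappa" begins with m-. The stems beginning with m- (maveniv → mavenivet, mesab → mesabet, mista → mistaet) add -et.
The other patterns: stems beginning with s- add mi- … -ori around the stem; stems beginning with w- insert -ol- after the first vowel; stems beginning with t- add -en.
So mappa → mappaet.

mappaet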